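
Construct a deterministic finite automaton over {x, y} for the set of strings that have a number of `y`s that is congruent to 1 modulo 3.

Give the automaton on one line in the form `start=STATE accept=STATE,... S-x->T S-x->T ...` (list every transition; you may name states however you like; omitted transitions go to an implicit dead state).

start=s0 accept=s1 s0-x->s0 s0-y->s1 s1-x->s1 s1-y->s2 s2-x->s2 s2-y->s0

Keep the running count of `y`s modulo 3: each `y` advances along the cycle s0 → s1 → s2 → s0 while other symbols loop. Accept at s1.
With 3 states:
        x   y  
>  s0   s0  s1 
 * s1   s1  s2 
   s2   s2  s0 
(> = start, * = accepting)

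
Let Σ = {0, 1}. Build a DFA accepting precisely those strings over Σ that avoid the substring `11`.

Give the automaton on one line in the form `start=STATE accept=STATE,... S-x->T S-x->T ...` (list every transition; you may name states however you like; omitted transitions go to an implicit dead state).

This is the complement of 'contains `11`'. Use the same substring-matching states — A through C holding how much of `11` has just been matched — but flip the accepting set: everything except the trap C accepts.
A 3-state machine:
       0  1 
>* A   A  B 
 * B   A  C 
   C   C  C 
(> = start, * = accepting)

start=A accept=A,B A-0->A A-1->B B-0->A B-1->C C-0->C C-1->C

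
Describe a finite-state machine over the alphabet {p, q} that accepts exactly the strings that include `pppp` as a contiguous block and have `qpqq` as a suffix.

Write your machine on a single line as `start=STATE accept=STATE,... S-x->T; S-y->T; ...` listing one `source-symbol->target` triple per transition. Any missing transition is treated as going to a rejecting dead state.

start=S0; accept=S8; S0-p->S1; S0-q->S0; S1-p->S2; S1-q->S0; S2-p->S3; S2-q->S0; S3-p->S4; S3-q->S0; S4-p->S4; S4-q->S5; S5-p->S6; S5-q->S5; S6-p->S4; S6-q->S7; S7-p->S6; S7-q->S8; S8-p->S6; S8-q->S5

Handle the two conditions separately and then intersect. One (5 states) tracks whether and how much of `pppp` has been seen; the other (5 states) tracks how much of the suffix `qpqq` has currently been matched. Each combined state is a pair, one component from each; accept when both components accept. After merging equivalent states the machine shrinks.
A 9-state machine:
        p   q  
>  S0   S1  S0 
   S1   S2  S0 
   S2   S3  S0 
   S3   S4  S0 
   S4   S4  S5 
   S5   S6  S5 
   S6   S4  S7 
   S7   S6  S8 
 * S8   S6  S5 
(> = start, * = accepting)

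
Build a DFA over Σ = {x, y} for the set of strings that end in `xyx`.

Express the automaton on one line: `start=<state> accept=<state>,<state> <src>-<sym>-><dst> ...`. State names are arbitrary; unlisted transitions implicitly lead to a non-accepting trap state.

start=S0 accept=S3 S0-x->S1 S0-y->S0 S1-x->S1 S1-y->S2 S2-x->S3 S2-y->S0 S3-x->S1 S3-y->S2

Remember how much of `xyx` the current input suffix matches. State S0 means no match yet; S1 means the last symbol is `x`; S2 means the last 2 symbols are `xy`; S3 means the last 3 symbols are `xyx`. Only S3 accepts. On a mismatch, fall back to the longest proper suffix that is still a prefix of `xyx`.
With 4 states:
        x   y  
>  S0   S1  S0 
   S1   S1  S2 
   S2   S3  S0 
 * S3   S1  S2 
(> = start, * = accepting)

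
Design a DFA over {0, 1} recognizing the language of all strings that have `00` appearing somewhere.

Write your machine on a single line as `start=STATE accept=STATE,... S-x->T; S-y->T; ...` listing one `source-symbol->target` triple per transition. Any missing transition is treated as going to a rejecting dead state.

Track how much of `00` has been matched so far: state s0 is no progress, s2 is the absorbing accept state reached once `00` has occurred. Intermediate states record partial matches; on a mismatch, fall back to the longest reusable overlap.
        0   1  
>  s0   s1  s0 
   s1   s2  s0 
 * s2   s2  s2 
(> = start, * = accepting)

start=s0; accept=s2; s0-0->s1; s0-1->s0; s1-0->s2; s1-1->s0; s2-0->s2; s2-1->s2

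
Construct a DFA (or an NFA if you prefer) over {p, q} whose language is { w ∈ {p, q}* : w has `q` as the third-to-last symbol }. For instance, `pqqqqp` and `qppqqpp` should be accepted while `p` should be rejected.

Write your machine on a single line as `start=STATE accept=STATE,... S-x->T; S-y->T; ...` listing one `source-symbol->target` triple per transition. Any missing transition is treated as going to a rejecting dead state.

A DFA must remember the last 3 symbols (since which symbol is third-to-last isn't known until the input ends). Use one state per possible window of the last ≤3 symbols; accept from those whose window starts with `q`.
          p    q  
>  s0     s1   s2 
   s1     s3   s4 
   s2     s5   s6 
   s3     s7   s8 
   s4     s9  s10 
   s5    s11  s12 
   s6    s13  s14 
   s7     s7   s8 
   s8     s9  s10 
   s9    s11  s12 
   s10   s13  s14 
 * s11    s7   s8 
 * s12    s9  s10 
 * s13   s11  s12 
 * s14   s13  s14 
(> = start, * = accepting)

start=s0; accept=s11,s12,s13,s14; s0-p->s1; s0-q->s2; s1-p->s3; s1-q->s4; s2-p->s5; s2-q->s6; s3-p->s7; s3-q->s8; s4-p->s9; s4-q->s10; s5-p->s11; s5-q->s12; s6-p->s13; s6-q->s14; s7-p->s7; s7-q->s8; s8-p->s9; s8-q->s10; s9-p->s11; s9-q->s12; s10-p->s13; s10-q->s14; s11-p->s7; s11-q->s8; s12-p->s9; s12-q->s10; s13-p->s11; s13-q->s12; s14-p->s13; s14-q->s14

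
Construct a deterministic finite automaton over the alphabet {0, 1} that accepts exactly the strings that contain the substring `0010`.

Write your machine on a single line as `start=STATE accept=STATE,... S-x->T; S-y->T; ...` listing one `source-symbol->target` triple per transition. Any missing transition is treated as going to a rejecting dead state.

start=s0; accept=s4; s0-0->s1; s0-1->s0; s1-0->s2; s1-1->s0; s2-0->s2; s2-1->s3; s3-0->s4; s3-1->s0; s4-0->s4; s4-1->s4

States s0..s3 record the length of the longest prefix of `0010` that matches the current input suffix. Reaching s4 means `0010` has been seen, and we stay there forever. Accept from s4.
With 5 states:
        0   1  
>  s0   s1  s0 
   s1   s2  s0 
   s2   s2  s3 
   s3   s4  s0 
 * s4   s4  s4 
(> = start, * = accepting)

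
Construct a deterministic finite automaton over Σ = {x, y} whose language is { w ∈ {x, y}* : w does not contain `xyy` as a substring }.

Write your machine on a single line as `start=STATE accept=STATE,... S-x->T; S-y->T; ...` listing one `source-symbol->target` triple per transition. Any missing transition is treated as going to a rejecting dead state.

This is the complement of 'contains `xyy`'. Use the same substring-matching states — q0 through q3 holding how much of `xyy` has just been matched — but flip the accepting set: everything except the trap q3 accepts.
A 4-state machine:
        x   y  
>* q0   q1  q0 
 * q1   q1  q2 
 * q2   q1  q3 
   q3   q3  q3 
(> = start, * = accepting)

start=q0; accept=q0,q1,q2; q0-x->q1; q0-y->q0; q1-x->q1; q1-y->q2; q2-x->q1; q2-y->q3; q3-x->q3; q3-y->q3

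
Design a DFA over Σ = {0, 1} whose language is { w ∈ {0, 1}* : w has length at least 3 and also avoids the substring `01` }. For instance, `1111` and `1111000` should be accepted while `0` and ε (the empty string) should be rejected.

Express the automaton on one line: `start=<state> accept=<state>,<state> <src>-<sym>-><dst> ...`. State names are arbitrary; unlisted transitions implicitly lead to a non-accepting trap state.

Build one automaton per condition and run them in lockstep. The first has 5 states tracking the input length, saturating at 4; the second has 3 states tracking partial matches of the forbidden pattern `01`. A product state is a pair (one from each), accepting exactly when both do.
          0    1  
>  s0     s1   s2 
   s1     s3   s4 
   s2     s3   s5 
   s3     s6   s7 
   s4     s7   s7 
   s5     s6   s8 
 * s6     s9  s10 
   s7    s10  s10 
 * s8     s9  s11 
 * s9     s9  s10 
   s10   s10  s10 
 * s11    s9  s11 
(> = start, * = accepting)

start=s0 accept=s6,s8,s9,s11 s0-0->s1 s0-1->s2 s1-0->s3 s1-1->s4 s2-0->s3 s2-1->s5 s3-0->s6 s3-1->s7 s4-0->s7 s4-1->s7 s5-0->s6 s5-1->s8 s6-0->s9 s6-1->s10 s7-0->s10 s7-1->s10 s8-0->s9 s8-1->s11 s9-0->s9 s9-1->s10 s10-0->s10 s10-1->s10 s11-0->s9 s11-1->s11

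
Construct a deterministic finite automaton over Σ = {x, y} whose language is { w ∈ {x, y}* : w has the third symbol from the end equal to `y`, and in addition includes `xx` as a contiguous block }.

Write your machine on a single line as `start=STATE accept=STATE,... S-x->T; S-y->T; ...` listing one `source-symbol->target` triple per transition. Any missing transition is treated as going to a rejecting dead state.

Build one automaton per condition and run them in lockstep. One (15 states) tracks the last 3 symbols read; the other (3 states) tracks whether and how much of `xx` has been seen. Each combined state is a pair, one component from each; accept when both components accept.
A 20-state machine:
          x    y  
>  q0     q1   q2 
   q1     q3   q4 
   q2     q5   q6 
   q3     q7   q8 
   q4     q9  q10 
   q5    q11  q12 
   q6    q13  q14 
   q7     q7   q8 
   q8    q15  q16 
   q9    q11  q12 
   q10   q13  q14 
 * q11    q7   q8 
   q12    q9  q10 
   q13   q11  q12 
   q14   q13  q14 
   q15   q11  q17 
   q16   q18  q19 
 * q17   q15  q16 
 * q18   q11  q17 
 * q19   q18  q19 
(> = start, * = accepting)

start=q0; accept=q11,q17,q18,q19; q0-x->q1; q0-y->q2; q1-x->q3; q1-y->q4; q2-x->q5; q2-y->q6; q3-x->q7; q3-y->q8; q4-x->q9; q4-y->q10; q5-x->q11; q5-y->q12; q6-x->q13; q6-y->q14; q7-x->q7; q7-y->q8; q8-x->q15; q8-y->q16; q9-x->q11; q9-y->q12; q10-x->q13; q10-y->q14; q11-x->q7; q11-y->q8; q12-x->q9; q12-y->q10; q13-x->q11; q13-y->q12; q14-x->q13; q14-y->q14; q15-x->q11; q15-y->q17; q16-x->q18; q16-y->q19; q17-x->q15; q17-y->q16; q18-x->q11; q18-y->q17; q19-x->q18; q19-y->q19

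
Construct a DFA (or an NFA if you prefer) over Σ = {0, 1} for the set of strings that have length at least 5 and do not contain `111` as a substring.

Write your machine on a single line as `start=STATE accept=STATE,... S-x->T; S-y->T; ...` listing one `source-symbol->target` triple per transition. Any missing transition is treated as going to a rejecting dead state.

start=q0; accept=q13,q14,q15; q0-0->q1; q0-1->q2; q1-0->q3; q1-1->q4; q2-0->q3; q2-1->q5; q3-0->q6; q3-1->q7; q4-0->q6; q4-1->q8; q5-0->q6; q5-1->q9; q6-0->q10; q6-1->q11; q7-0->q10; q7-1->q12; q8-0->q10; q8-1->q9; q9-0->q9; q9-1->q9; q10-0->q13; q10-1->q14; q11-0->q13; q11-1->q15; q12-0->q13; q12-1->q9; q13-0->q13; q13-1->q14; q14-0->q13; q14-1->q15; q15-0->q13; q15-1->q9

Build one automaton per condition and run them in lockstep. One (7 states) tracks the input length, saturating at 6; the other (4 states) tracks partial matches of the forbidden pattern `111`. Each combined state is a pair, one component from each; accept when both components accept. After merging equivalent states the machine shrinks.
A 16-state machine:
          0    1  
>  q0     q1   q2 
   q1     q3   q4 
   q2     q3   q5 
   q3     q6   q7 
   q4     q6   q8 
   q5     q6   q9 
   q6    q10  q11 
   q7    q10  q12 
   q8    q10   q9 
   q9     q9   q9 
   q10   q13  q14 
   q11   q13  q15 
   q12   q13   q9 
 * q13   q13  q14 
 * q14   q13  q15 
 * q15   q13   q9 
(> = start, * = accepting)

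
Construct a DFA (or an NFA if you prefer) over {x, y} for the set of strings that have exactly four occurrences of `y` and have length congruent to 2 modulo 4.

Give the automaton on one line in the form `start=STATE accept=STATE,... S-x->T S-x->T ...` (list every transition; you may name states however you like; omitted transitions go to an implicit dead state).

Handle the two conditions separately and then intersect. One (6 states) tracks the count of `y`s, saturating at 5; the other (4 states) tracks the input length modulo 4. Each combined state is a pair, one component from each; accept when both components accept. After merging equivalent states the machine shrinks.
With 21 states:
          x    y  
>  s0     s1   s2 
   s1     s3   s4 
   s2     s4   s5 
   s3     s6   s7 
   s4     s7   s8 
   s5     s8   s9 
   s6     s0  s10 
   s7    s10  s11 
   s8    s11  s12 
   s9    s12  s13 
   s10    s2  s14 
   s11   s14  s15 
   s12   s15  s16 
   s13   s16  s17 
   s14    s5  s18 
   s15   s18  s19 
   s16   s19  s17 
   s17   s17  s17 
   s18    s9  s20 
 * s19   s20  s17 
   s20   s13  s17 
(> = start, * = accepting)

start=s0 accept=s19 s0-x->s1 s0-y->s2 s1-x->s3 s1-y->s4 s2-x->s4 s2-y->s5 s3-x->s6 s3-y->s7 s4-x->s7 s4-y->s8 s5-x->s8 s5-y->s9 s6-x->s0 s6-y->s10 s7-x->s10 s7-y->s11 s8-x->s11 s8-y->s12 s9-x->s12 s9-y->s13 s10-x->s2 s10-y->s14 s11-x->s14 s11-y->s15 s12-x->s15 s12-y->s16 s13-x->s16 s13-y->s17 s14-x->s5 s14-y->s18 s15-x->s18 s15-y->s19 s16-x->s19 s16-y->s17 s17-x->s17 s17-y->s17 s18-x->s9 s18-y->s20 s19-x->s20 s19-y->s17 s20-x->s13 s20-y->s17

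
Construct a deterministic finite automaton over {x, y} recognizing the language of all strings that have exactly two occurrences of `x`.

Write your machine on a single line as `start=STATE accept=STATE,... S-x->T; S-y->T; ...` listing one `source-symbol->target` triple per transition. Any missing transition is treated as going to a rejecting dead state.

Count `x`s, saturating at 3: states A through C mean 0 through 2 `x`s seen; D means more than 2. Each `x` increments (capped at D); other symbols loop. Accept from {C}.
A 4-state machine:
       x  y 
>  A   B  A 
   B   C  B 
 * C   D  C 
   D   D  D 
(> = start, * = accepting)

start=A; accept=C; A-x->B; A-y->A; B-x->C; B-y->B; C-x->D; C-y->C; D-x->D; D-y->D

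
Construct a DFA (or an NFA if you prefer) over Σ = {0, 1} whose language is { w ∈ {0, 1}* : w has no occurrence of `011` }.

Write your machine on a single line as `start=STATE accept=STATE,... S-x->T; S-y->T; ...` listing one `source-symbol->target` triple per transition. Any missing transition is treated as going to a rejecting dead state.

start=A; accept=A,B,C; A-0->B; A-1->A; B-0->B; B-1->C; C-0->B; C-1->D; D-0->D; D-1->D

This is the complement of 'contains `011`'. Use the same substring-matching states — A through D holding how much of `011` has just been matched — but flip the accepting set: everything except the trap D accepts.
4 states suffice.
       0  1 
>* A   B  A 
 * B   B  C 
 * C   B  D 
   D   D  D 
(> = start, * = accepting)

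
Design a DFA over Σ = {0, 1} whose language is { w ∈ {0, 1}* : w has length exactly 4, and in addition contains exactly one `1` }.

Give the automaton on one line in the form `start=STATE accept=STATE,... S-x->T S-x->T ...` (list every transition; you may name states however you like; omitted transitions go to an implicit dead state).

Build one automaton per condition and run them in lockstep. The first has 6 states tracking the input length, saturating at 5; the second has 3 states tracking the count of `1`s, saturating at 2. A product state is a pair (one from each), accepting exactly when both do.
15 states suffice.
          0    1  
>  S0     S1   S2 
   S1     S3   S4 
   S2     S4   S5 
   S3     S6   S7 
   S4     S7   S8 
   S5     S8   S8 
   S6     S9  S10 
   S7    S10  S11 
   S8    S11  S11 
   S9    S12  S13 
 * S10   S13  S14 
   S11   S14  S14 
   S12   S12  S13 
   S13   S13  S14 
   S14   S14  S14 
(> = start, * = accepting)

start=S0 accept=S10 S0-0->S1 S0-1->S2 S1-0->S3 S1-1->S4 S2-0->S4 S2-1->S5 S3-0->S6 S3-1->S7 S4-0->S7 S4-1->S8 S5-0->S8 S5-1->S8 S6-0->S9 S6-1->S10 S7-0->S10 S7-1->S11 S8-0->S11 S8-1->S11 S9-0->S12 S9-1->S13 S10-0->S13 S10-1->S14 S11-0->S14 S11-1->S14 S12-0->S12 S12-1->S13 S13-0->S13 S13-1->S14 S14-0->S14 S14-1->S14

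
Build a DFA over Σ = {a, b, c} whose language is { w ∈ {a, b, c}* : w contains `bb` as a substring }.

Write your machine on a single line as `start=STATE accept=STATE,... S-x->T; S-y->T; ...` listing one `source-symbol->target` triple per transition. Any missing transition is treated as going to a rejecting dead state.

start=s0; accept=s2; s0-a->s0; s0-b->s1; s0-c->s0; s1-a->s0; s1-b->s2; s1-c->s0; s2-a->s2; s2-b->s2; s2-c->s2

Track how much of `bb` has been matched so far: state s0 is no progress, s2 is the absorbing accept state reached once `bb` has occurred. Intermediate states record partial matches; on a mismatch, fall back to the longest reusable overlap.
With 3 states:
        a   b   c  
>  s0   s0  s1  s0 
   s1   s0  s2  s0 
 * s2   s2  s2  s2 
(> = start, * = accepting)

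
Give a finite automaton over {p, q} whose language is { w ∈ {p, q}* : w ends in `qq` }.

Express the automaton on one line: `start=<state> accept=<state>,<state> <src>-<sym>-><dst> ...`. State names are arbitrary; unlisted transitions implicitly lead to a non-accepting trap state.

start=A accept=C A-p->A A-q->B B-p->A B-q->C C-p->A C-q->C

Let each state record the length of the longest suffix of the input read so far that is also a prefix of `qq`. B means the last symbol is `q`; C means the last 2 symbols are `qq`. Accept only at C, where the string currently ends in `qq`.
3 states suffice.
       p  q 
>  A   A  B 
   B   A  C 
 * C   A  C 
(> = start, * = accepting)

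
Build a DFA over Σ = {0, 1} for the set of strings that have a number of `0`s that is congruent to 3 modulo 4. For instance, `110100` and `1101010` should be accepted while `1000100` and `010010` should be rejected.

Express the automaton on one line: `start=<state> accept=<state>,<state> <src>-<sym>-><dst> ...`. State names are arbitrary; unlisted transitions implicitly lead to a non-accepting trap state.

The only thing that matters is how many `0`s have appeared, reduced mod 4. Use one state per residue: A for 0, …, D for 3. Reading `0` moves to the next residue; anything else stays put. D is accepting.
A 4-state machine:
       0  1 
>  A   B  A 
   B   C  B 
   C   D  C 
 * D   A  D 
(> = start, * = accepting)

start=A accept=D A-0->B A-1->A B-0->C B-1->B C-0->D C-1->C D-0->A D-1->D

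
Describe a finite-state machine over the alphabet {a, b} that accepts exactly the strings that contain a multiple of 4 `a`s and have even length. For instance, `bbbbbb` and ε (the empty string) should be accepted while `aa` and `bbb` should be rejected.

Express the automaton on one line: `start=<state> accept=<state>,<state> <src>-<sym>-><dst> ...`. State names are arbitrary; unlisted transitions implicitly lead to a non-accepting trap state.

Run two small machines in parallel and take their product. One (4 states) tracks the count of `a`s modulo 4; the other (2 states) tracks the input length modulo 2. Each combined state is a pair, one component from each; accept when both components accept.
With 8 states:
        a   b  
>* s0   s1  s2 
   s1   s3  s4 
   s2   s4  s0 
   s3   s5  s6 
   s4   s6  s1 
   s5   s0  s7 
   s6   s7  s3 
   s7   s2  s5 
(> = start, * = accepting)

start=s0 accept=s0 s0-a->s1 s0-b->s2 s1-a->s3 s1-b->s4 s2-a->s4 s2-b->s0 s3-a->s5 s3-b->s6 s4-a->s6 s4-b->s1 s5-a->s0 s5-b->s7 s6-a->s7 s6-b->s3 s7-a->s2 s7-b->s5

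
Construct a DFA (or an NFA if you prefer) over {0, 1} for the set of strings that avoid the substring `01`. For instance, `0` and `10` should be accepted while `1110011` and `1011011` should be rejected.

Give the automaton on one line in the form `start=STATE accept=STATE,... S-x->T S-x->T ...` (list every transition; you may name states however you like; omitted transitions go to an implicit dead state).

start=A accept=A,B A-0->B A-1->A B-0->B B-1->C C-0->C C-1->C

Track partial matches of the forbidden pattern `01`. State C is a dead state reached once `01` has occurred; every other state accepts. A means no part of `01` is currently matched.
A 3-state machine:
       0  1 
>* A   B  A 
 * B   B  C 
   C   C  C 
(> = start, * = accepting)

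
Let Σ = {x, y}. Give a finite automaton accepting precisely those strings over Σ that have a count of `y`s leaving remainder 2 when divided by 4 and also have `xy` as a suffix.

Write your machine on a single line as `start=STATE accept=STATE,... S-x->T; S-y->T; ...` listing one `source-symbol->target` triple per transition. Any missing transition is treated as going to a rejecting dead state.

start=A; accept=E; A-x->A; A-y->B; B-x->C; B-y->D; C-x->C; C-y->E; D-x->D; D-y->F; E-x->D; E-y->F; F-x->F; F-y->A

Handle the two conditions separately and then intersect. One (4 states) tracks the count of `y`s modulo 4; the other (3 states) tracks how much of the suffix `xy` has currently been matched. Each combined state is a pair, one component from each; accept when both components accept. Equivalent product states are then merged.
A 6-state machine:
       x  y 
>  A   A  B 
   B   C  D 
   C   C  E 
   D   D  F 
 * E   D  F 
   F   F  A 
(> = start, * = accepting)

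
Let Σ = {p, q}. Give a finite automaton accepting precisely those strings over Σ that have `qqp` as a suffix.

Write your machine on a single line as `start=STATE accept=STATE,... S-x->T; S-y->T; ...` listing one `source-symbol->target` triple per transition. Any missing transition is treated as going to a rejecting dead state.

start=s0; accept=s3; s0-p->s0; s0-q->s1; s1-p->s0; s1-q->s2; s2-p->s3; s2-q->s2; s3-p->s0; s3-q->s1

Let each state record the length of the longest suffix of the input read so far that is also a prefix of `qqp`. s1 means the last symbol is `q`; s2 means the last 2 symbols are `qq`; s3 means the last 3 symbols are `qqp`. Accept only at s3, where the string currently ends in `qqp`.
4 states suffice.
        p   q  
>  s0   s0  s1 
   s1   s0  s2 
   s2   s3  s2 
 * s3   s0  s1 
(> = start, * = accepting)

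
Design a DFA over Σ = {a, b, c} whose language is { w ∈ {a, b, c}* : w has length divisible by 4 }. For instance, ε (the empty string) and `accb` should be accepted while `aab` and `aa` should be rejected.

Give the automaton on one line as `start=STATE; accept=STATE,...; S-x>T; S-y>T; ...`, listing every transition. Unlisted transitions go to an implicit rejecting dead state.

Count input length modulo 4: every symbol advances one step around the cycle q0 → q1 → q2 → q3 → q0. Accept at q0.
With 4 states:
        a   b   c  
>* q0   q1  q1  q1 
   q1   q2  q2  q2 
   q2   q3  q3  q3 
   q3   q0  q0  q0 
(> = start, * = accepting)

start=q0; accept=q0; q0-a>q1; q0-b>q1; q0-c>q1; q1-a>q2; q1-b>q2; q1-c>q2; q2-a>q3; q2-b>q3; q2-c>q3; q3-a>q0; q3-b>q0; q3-c>q0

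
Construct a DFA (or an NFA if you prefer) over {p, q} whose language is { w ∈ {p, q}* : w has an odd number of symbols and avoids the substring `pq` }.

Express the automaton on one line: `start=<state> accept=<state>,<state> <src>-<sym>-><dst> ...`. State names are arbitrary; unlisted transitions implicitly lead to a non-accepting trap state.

start=s0 accept=s1,s2 s0-p->s1 s0-q->s2 s1-p->s3 s1-q->s4 s2-p->s3 s2-q->s0 s3-p->s1 s3-q->s4 s4-p->s4 s4-q->s4

Run two small machines in parallel and take their product. One (2 states) tracks the input length modulo 2; the other (3 states) tracks partial matches of the forbidden pattern `pq`. Each combined state is a pair, one component from each; accept when both components accept. Equivalent product states are then merged.
A 5-state machine:
        p   q  
>  s0   s1  s2 
 * s1   s3  s4 
 * s2   s3  s0 
   s3   s1  s4 
   s4   s4  s4 
(> = start, * = accepting)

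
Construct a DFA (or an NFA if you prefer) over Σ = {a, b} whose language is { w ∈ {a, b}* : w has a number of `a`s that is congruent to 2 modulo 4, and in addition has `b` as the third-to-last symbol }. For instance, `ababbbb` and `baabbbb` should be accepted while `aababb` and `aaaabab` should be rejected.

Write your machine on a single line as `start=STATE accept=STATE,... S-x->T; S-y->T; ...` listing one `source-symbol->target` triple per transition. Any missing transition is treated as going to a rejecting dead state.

Run two small machines in parallel and take their product. The first has 4 states tracking the count of `a`s modulo 4; the second has 15 states tracking the last 3 symbols read. A product state is a pair (one from each), accepting exactly when both do. After merging equivalent states the machine shrinks.
          a    b  
>  s0     s1   s2 
   s1     s3   s4 
   s2     s5   s2 
   s3     s6   s7 
   s4     s8   s9 
   s5    s10   s4 
   s6     s0   s6 
   s7     s6  s11 
   s8     s6  s12 
   s9    s13   s9 
 * s10    s6   s7 
   s11    s6  s14 
 * s12    s6  s11 
 * s13    s6  s12 
 * s14    s6  s14 
(> = start, * = accepting)

start=s0; accept=s10,s12,s13,s14; s0-a->s1; s0-b->s2; s1-a->s3; s1-b->s4; s2-a->s5; s2-b->s2; s3-a->s6; s3-b->s7; s4-a->s8; s4-b->s9; s5-a->s10; s5-b->s4; s6-a->s0; s6-b->s6; s7-a->s6; s7-b->s11; s8-a->s6; s8-b->s12; s9-a->s13; s9-b->s9; s10-a->s6; s10-b->s7; s11-a->s6; s11-b->s14; s12-a->s6; s12-b->s11; s13-a->s6; s13-b->s12; s14-a->s6; s14-b->s14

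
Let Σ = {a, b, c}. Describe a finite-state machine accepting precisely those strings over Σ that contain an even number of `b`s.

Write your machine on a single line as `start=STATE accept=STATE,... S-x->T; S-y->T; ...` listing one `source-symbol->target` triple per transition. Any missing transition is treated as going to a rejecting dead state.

The only thing that matters is how many `b`s have appeared, reduced mod 2. Use one state per residue: S0 for 0, …, S1 for 1. Reading `b` moves to the next residue; anything else stays put. S0 is accepting.
2 states suffice.
        a   b   c  
>* S0   S0  S1  S0 
   S1   S1  S0  S1 
(> = start, * = accepting)

start=S0; accept=S0; S0-a->S0; S0-b->S1; S0-c->S0; S1-a->S1; S1-b->S0; S1-c->S1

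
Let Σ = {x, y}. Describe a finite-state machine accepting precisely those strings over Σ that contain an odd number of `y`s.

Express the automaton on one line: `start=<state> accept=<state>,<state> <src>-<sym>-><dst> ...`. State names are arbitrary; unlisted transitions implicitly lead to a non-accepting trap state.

Keep the running count of `y`s modulo 2: each `y` advances along the cycle S0 → S1 → S0 while other symbols loop. Accept at S1.
2 states suffice.
        x   y  
>  S0   S0  S1 
 * S1   S1  S0 
(> = start, * = accepting)

start=S0 accept=S1 S0-x->S0 S0-y->S1 S1-x->S1 S1-y->S0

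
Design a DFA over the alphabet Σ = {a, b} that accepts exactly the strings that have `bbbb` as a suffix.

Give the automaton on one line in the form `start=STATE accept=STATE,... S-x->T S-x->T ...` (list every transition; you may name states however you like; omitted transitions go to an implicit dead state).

start=q0 accept=q4 q0-a->q0 q0-b->q1 q1-a->q0 q1-b->q2 q2-a->q0 q2-b->q3 q3-a->q0 q3-b->q4 q4-a->q0 q4-b->q4

Let each state record the length of the longest suffix of the input read so far that is also a prefix of `bbbb`. q1 means the last symbol is `b`; q2 means the last 2 symbols are `bb`; q3 means the last 3 symbols are `bbb`; q4 means the last 4 symbols are `bbbb`. Accept only at q4, where the string currently ends in `bbbb`.
5 states suffice.
        a   b  
>  q0   q0  q1 
   q1   q0  q2 
   q2   q0  q3 
   q3   q0  q4 
 * q4   q0  q4 
(> = start, * = accepting)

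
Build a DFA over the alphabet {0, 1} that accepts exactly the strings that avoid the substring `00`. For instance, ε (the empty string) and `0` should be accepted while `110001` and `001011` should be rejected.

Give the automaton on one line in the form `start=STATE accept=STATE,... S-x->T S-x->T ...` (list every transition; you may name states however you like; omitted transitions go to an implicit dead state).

start=S0 accept=S0,S1 S0-0->S1 S0-1->S0 S1-0->S2 S1-1->S0 S2-0->S2 S2-1->S2

This is the complement of 'contains `00`'. Use the same substring-matching states — S0 through S2 holding how much of `00` has just been matched — but flip the accepting set: everything except the trap S2 accepts.
A 3-state machine:
        0   1  
>* S0   S1  S0 
 * S1   S2  S0 
   S2   S2  S2 
(> = start, * = accepting)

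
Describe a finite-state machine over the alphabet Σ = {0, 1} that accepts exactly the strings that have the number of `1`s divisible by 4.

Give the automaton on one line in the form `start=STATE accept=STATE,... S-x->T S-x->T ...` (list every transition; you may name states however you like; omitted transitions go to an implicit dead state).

start=q0 accept=q0 q0-0->q0 q0-1->q1 q1-0->q1 q1-1->q2 q2-0->q2 q2-1->q3 q3-0->q3 q3-1->q0

The only thing that matters is how many `1`s have appeared, reduced mod 4. Use one state per residue: q0 for 0, …, q3 for 3. Reading `1` moves to the next residue; anything else stays put. q0 is accepting.
A 4-state machine:
        0   1  
>* q0   q0  q1 
   q1   q1  q2 
   q2   q2  q3 
   q3   q3  q0 
(> = start, * = accepting)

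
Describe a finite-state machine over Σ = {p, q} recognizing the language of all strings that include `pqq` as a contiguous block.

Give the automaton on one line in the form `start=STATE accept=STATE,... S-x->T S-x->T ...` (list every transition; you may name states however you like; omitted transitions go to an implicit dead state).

start=s0 accept=s3 s0-p->s1 s0-q->s0 s1-p->s1 s1-q->s2 s2-p->s1 s2-q->s3 s3-p->s3 s3-q->s3

Track how much of `pqq` has been matched so far: state s0 is no progress, s3 is the absorbing accept state reached once `pqq` has occurred. Intermediate states record partial matches; on a mismatch, fall back to the longest reusable overlap.
With 4 states:
        p   q  
>  s0   s1  s0 
   s1   s1  s2 
   s2   s1  s3 
 * s3   s3  s3 
(> = start, * = accepting)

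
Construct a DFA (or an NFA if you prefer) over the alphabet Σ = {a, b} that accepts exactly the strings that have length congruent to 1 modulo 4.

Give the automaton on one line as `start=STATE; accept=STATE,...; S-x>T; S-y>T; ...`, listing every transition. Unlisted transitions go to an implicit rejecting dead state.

Only the length mod 4 matters, so use a 4-cycle: from any state, every input symbol moves to the next state, wrapping q3 back to q0. Mark q1 accepting.
4 states suffice.
        a   b  
>  q0   q1  q1 
 * q1   q2  q2 
   q2   q3  q3 
   q3   q0  q0 
(> = start, * = accepting)

start=q0; accept=q1; q0-a>q1; q0-b>q1; q1-a>q2; q1-b>q2; q2-a>q3; q2-b>q3; q3-a>q0; q3-b>q0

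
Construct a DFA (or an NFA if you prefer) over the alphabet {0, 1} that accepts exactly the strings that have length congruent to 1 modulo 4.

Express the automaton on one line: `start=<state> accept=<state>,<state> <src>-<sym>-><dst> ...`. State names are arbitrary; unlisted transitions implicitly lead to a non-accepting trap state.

start=q0 accept=q1 q0-0->q1 q0-1->q1 q1-0->q2 q1-1->q2 q2-0->q3 q2-1->q3 q3-0->q0 q3-1->q0

Count input length modulo 4: every symbol advances one step around the cycle q0 → q1 → q2 → q3 → q0. Accept at q1.
With 4 states:
        0   1  
>  q0   q1  q1 
 * q1   q2  q2 
   q2   q3  q3 
   q3   q0  q0 
(> = start, * = accepting)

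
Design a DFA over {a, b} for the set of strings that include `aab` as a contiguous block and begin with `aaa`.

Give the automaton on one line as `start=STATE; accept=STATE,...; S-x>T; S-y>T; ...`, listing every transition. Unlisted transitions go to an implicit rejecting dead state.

Build one automaton per condition and run them in lockstep. One (4 states) tracks whether and how much of `aab` has been seen; the other (5 states) tracks whether the input so far still matches the prefix `aaa`. Each combined state is a pair, one component from each; accept when both components accept. Equivalent product states are then merged.
        a   b  
>  s0   s1  s2 
   s1   s3  s2 
   s2   s2  s2 
   s3   s4  s2 
   s4   s4  s5 
 * s5   s5  s5 
(> = start, * = accepting)

start=s0; accept=s5; s0-a>s1; s0-b>s2; s1-a>s3; s1-b>s2; s2-a>s2; s2-b>s2; s3-a>s4; s3-b>s2; s4-a>s4; s4-b>s5; s5-a>s5; s5-b>s5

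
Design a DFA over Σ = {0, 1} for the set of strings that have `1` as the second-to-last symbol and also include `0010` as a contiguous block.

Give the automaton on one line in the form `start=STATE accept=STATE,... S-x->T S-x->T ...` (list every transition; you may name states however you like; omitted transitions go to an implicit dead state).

Build one automaton per condition and run them in lockstep. The first has 7 states tracking the last 2 symbols read; the second has 5 states tracking whether and how much of `0010` has been seen. A product state is a pair (one from each), accepting exactly when both do. After merging equivalent states the machine shrinks.
        0   1  
>  S0   S1  S0 
   S1   S2  S0 
   S2   S2  S3 
   S3   S4  S0 
 * S4   S5  S6 
   S5   S5  S6 
   S6   S4  S7 
 * S7   S4  S7 
(> = start, * = accepting)

start=S0 accept=S4,S7 S0-0->S1 S0-1->S0 S1-0->S2 S1-1->S0 S2-0->S2 S2-1->S3 S3-0->S4 S3-1->S0 S4-0->S5 S4-1->S6 S5-0->S5 S5-1->S6 S6-0->S4 S6-1->S7 S7-0->S4 S7-1->S7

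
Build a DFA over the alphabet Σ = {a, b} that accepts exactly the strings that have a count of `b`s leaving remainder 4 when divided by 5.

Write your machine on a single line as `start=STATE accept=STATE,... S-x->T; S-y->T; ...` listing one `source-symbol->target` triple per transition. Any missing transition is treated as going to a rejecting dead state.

start=s0; accept=s4; s0-a->s0; s0-b->s1; s1-a->s1; s1-b->s2; s2-a->s2; s2-b->s3; s3-a->s3; s3-b->s4; s4-a->s4; s4-b->s0

Keep the running count of `b`s modulo 5: each `b` advances along the cycle s0 → s1 → s2 → s3 → s4 → s0 while other symbols loop. Accept at s4.
With 5 states:
        a   b  
>  s0   s0  s1 
   s1   s1  s2 
   s2   s2  s3 
   s3   s3  s4 
 * s4   s4  s0 
(> = start, * = accepting)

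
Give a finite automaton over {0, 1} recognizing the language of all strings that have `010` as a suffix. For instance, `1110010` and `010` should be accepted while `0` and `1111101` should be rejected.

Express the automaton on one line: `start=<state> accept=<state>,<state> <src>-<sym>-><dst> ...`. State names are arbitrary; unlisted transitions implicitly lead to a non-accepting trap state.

Remember how much of `010` the current input suffix matches. State A means no match yet; B means the last symbol is `0`; C means the last 2 symbols are `01`; D means the last 3 symbols are `010`. Only D accepts. On a mismatch, fall back to the longest proper suffix that is still a prefix of `010`.
       0  1 
>  A   B  A 
   B   B  C 
   C   D  A 
 * D   B  C 
(> = start, * = accepting)

start=A accept=D A-0->B A-1->A B-0->B B-1->C C-0->D C-1->A D-0->B D-1->C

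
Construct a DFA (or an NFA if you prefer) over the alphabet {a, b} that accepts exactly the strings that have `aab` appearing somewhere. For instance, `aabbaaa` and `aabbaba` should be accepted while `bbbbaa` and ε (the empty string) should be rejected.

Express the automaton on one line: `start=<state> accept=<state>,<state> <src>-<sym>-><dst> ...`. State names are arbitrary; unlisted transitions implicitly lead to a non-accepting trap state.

start=s0 accept=s3 s0-a->s1 s0-b->s0 s1-a->s2 s1-b->s0 s2-a->s2 s2-b->s3 s3-a->s3 s3-b->s3

States s0..s2 record the length of the longest prefix of `aab` that matches the current input suffix. Reaching s3 means `aab` has been seen, and we stay there forever. Accept from s3.
With 4 states:
        a   b  
>  s0   s1  s0 
   s1   s2  s0 
   s2   s2  s3 
 * s3   s3  s3 
(> = start, * = accepting)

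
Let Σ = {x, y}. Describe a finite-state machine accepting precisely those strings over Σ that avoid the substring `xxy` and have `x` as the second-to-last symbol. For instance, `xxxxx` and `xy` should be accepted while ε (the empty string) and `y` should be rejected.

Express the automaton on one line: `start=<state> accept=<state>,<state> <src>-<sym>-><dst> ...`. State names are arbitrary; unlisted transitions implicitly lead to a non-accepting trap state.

Build one automaton per condition and run them in lockstep. The first has 4 states tracking partial matches of the forbidden pattern `xxy`; the second has 7 states tracking the last 2 symbols read. A product state is a pair (one from each), accepting exactly when both do. After merging equivalent states the machine shrinks.
        x   y  
>  q0   q1  q0 
   q1   q2  q3 
 * q2   q2  q4 
 * q3   q1  q0 
   q4   q4  q4 
(> = start, * = accepting)

start=q0 accept=q2,q3 q0-x->q1 q0-y->q0 q1-x->q2 q1-y->q3 q2-x->q2 q2-y->q4 q3-x->q1 q3-y->q0 q4-x->q4 q4-y->q4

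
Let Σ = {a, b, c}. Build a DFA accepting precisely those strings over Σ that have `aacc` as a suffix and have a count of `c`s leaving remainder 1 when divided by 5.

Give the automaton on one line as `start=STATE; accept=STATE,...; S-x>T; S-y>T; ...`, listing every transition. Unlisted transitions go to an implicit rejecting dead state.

start=S0; accept=S8; S0-a>S0; S0-b>S0; S0-c>S1; S1-a>S1; S1-b>S1; S1-c>S2; S2-a>S2; S2-b>S2; S2-c>S3; S3-a>S3; S3-b>S3; S3-c>S4; S4-a>S5; S4-b>S4; S4-c>S0; S5-a>S6; S5-b>S4; S5-c>S0; S6-a>S6; S6-b>S4; S6-c>S7; S7-a>S0; S7-b>S0; S7-c>S8; S8-a>S1; S8-b>S1; S8-c>S2

Handle the two conditions separately and then intersect. One (5 states) tracks how much of the suffix `aacc` has currently been matched; the other (5 states) tracks the count of `c`s modulo 5. Each combined state is a pair, one component from each; accept when both components accept. After merging equivalent states the machine shrinks.
        a   b   c  
>  S0   S0  S0  S1 
   S1   S1  S1  S2 
   S2   S2  S2  S3 
   S3   S3  S3  S4 
   S4   S5  S4  S0 
   S5   S6  S4  S0 
   S6   S6  S4  S7 
   S7   S0  S0  S8 
 * S8   S1  S1  S2 
(> = start, * = accepting)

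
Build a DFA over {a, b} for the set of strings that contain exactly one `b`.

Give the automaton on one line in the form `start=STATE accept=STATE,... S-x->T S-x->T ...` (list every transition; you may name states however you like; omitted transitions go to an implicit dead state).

start=s0 accept=s1 s0-a->s0 s0-b->s1 s1-a->s1 s1-b->s2 s2-a->s2 s2-b->s2

Only the number of `b`s matters, and only up to 2. Make a chain s0 → s1 → s2 advanced by each `b` (with s2 absorbing); every other symbol self-loops. The accepting set is {s1}.
        a   b  
>  s0   s0  s1 
 * s1   s1  s2 
   s2   s2  s2 
(> = start, * = accepting)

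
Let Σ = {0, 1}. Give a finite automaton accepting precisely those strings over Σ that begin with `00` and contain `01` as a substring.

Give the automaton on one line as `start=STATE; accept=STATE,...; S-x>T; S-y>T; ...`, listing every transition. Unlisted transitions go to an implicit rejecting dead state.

start=s0; accept=s4; s0-0>s1; s0-1>s2; s1-0>s3; s1-1>s2; s2-0>s2; s2-1>s2; s3-0>s3; s3-1>s4; s4-0>s4; s4-1>s4

Build one automaton per condition and run them in lockstep. One (4 states) tracks whether the input so far still matches the prefix `00`; the other (3 states) tracks whether and how much of `01` has been seen. Each combined state is a pair, one component from each; accept when both components accept. After merging equivalent states the machine shrinks.
A 5-state machine:
        0   1  
>  s0   s1  s2 
   s1   s3  s2 
   s2   s2  s2 
   s3   s3  s4 
 * s4   s4  s4 
(> = start, * = accepting)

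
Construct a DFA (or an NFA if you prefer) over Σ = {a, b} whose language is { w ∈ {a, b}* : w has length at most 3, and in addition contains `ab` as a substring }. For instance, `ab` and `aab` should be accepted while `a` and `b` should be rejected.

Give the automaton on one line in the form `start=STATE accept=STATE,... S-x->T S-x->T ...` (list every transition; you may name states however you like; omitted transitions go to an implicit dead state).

start=S0 accept=S4,S7 S0-a->S1 S0-b->S2 S1-a->S3 S1-b->S4 S2-a->S3 S2-b->S5 S3-a->S6 S3-b->S7 S4-a->S7 S4-b->S7 S5-a->S6 S5-b->S8 S6-a->S9 S6-b->S10 S7-a->S10 S7-b->S10 S8-a->S9 S8-b->S11 S9-a->S9 S9-b->S10 S10-a->S10 S10-b->S10 S11-a->S9 S11-b->S11

Handle the two conditions separately and then intersect. One (5 states) tracks the input length, saturating at 4; the other (3 states) tracks whether and how much of `ab` has been seen. Each combined state is a pair, one component from each; accept when both components accept.
12 states suffice.
          a    b  
>  S0     S1   S2 
   S1     S3   S4 
   S2     S3   S5 
   S3     S6   S7 
 * S4     S7   S7 
   S5     S6   S8 
   S6     S9  S10 
 * S7    S10  S10 
   S8     S9  S11 
   S9     S9  S10 
   S10   S10  S10 
   S11    S9  S11 
(> = start, * = accepting)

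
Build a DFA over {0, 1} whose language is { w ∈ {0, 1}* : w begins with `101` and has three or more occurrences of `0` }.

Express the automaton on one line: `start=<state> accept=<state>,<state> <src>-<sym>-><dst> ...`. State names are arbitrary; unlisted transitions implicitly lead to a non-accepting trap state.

Handle the two conditions separately and then intersect. The first has 5 states tracking whether the input so far still matches the prefix `101`; the second has 5 states tracking the count of `0`s, saturating at 4. A product state is a pair (one from each), accepting exactly when both do. After merging equivalent states the machine shrinks.
With 7 states:
        0   1  
>  q0   q1  q2 
   q1   q1  q1 
   q2   q3  q1 
   q3   q1  q4 
   q4   q5  q4 
   q5   q6  q5 
 * q6   q6  q6 
(> = start, * = accepting)

start=q0 accept=q6 q0-0->q1 q0-1->q2 q1-0->q1 q1-1->q1 q2-0->q3 q2-1->q1 q3-0->q1 q3-1->q4 q4-0->q5 q4-1->q4 q5-0->q6 q5-1->q5 q6-0->q6 q6-1->q6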